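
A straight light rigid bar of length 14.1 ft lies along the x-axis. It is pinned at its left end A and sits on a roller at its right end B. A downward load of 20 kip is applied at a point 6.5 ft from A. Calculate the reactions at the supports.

A_x = 0, A_y = 10.78 kip, B_y = 9.220 kip

Taking moments about A: B_y·14.1 − 20·6.5 = 0 → B_y = 130/14.1 = 9.21986 ≈ 9.220 kip.
ΣF_y = 0: A_y + 9.21986 − 20 = 0 → A_y = 10.78 kip.
ΣF_x = 0: no horizontal applied forces, so A_x = 0.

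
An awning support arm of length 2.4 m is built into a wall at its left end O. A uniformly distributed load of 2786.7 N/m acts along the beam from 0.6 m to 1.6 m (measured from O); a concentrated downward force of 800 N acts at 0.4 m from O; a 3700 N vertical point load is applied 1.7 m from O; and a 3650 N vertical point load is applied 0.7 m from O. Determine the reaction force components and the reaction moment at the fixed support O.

Resultant of the distributed load: 2786.7 × 1 = 2786.7 N at 1.1 m from O.
ΣF_x = 0: O_x = 0.
ΣF_y = 0: O_y − 2786.7·1 − 800 − 3700 − 3650 = 0 → O_y = 10940 N.
ΣM about O: M_O − (2786.7·1)·1.1 − 800·0.4 − 3700·1.7 − 3650·0.7 = 0 → M_O = 12230 N·m.

O_x = 0, O_y = 10940 N, M_O = 12230 N·m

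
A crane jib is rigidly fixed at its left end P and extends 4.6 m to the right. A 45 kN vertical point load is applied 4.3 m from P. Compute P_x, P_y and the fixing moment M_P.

P_x = 0, P_y = 45.00 kN, M_P = 193.5 kN·m

ΣF_x = 0: P_x = 0.
ΣF_y = 0: P_y − 45 = 0 → P_y = 45.00 kN.
ΣM about P: M_P − 45·4.3 = 0 → M_P = 193.5 kN·m.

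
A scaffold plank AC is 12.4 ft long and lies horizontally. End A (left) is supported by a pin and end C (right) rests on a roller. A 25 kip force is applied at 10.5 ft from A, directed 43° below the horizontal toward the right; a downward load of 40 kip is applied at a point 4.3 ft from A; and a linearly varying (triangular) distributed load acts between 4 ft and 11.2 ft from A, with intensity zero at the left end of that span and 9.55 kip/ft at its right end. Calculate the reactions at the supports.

A_x = -18.28 kip, A_y = 38.72 kip, C_y = 52.71 kip

Resultant of the triangular load: ½ × 9.55 × 7.2 = 34.38 kip, acting at 8.8 ft from A (one-third of the span from the peak).
Moments about A: C_y·12.4 − 25·sin43°·10.5 − 40·4.3 − (½·9.55·7.2)·8.8 = 0 → C_y = 653.569/12.4 = 52.7072 ≈ 52.71 kip.
ΣF_y = 0: A_y + 52.7072 − 25·sin43° − 40 − ½·9.55·7.2 = 0 → A_y = 38.72 kip.
ΣF_x = 0: A_x + 25·cos43° = 0 → A_x = -18.28 kip.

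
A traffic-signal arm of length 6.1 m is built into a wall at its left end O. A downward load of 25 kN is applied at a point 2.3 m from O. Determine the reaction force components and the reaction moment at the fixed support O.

ΣF_x = 0: O_x = 0.
ΣF_y = 0: O_y − 25 = 0 → O_y = 25.00 kN.
ΣM about O: M_O − 25·2.3 = 0 → M_O = 57.50 kN·m.

O_x = 0, O_y = 25.00 kN, M_O = 57.50 kN·m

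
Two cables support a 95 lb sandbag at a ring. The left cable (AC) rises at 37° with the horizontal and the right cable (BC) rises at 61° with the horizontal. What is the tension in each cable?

ΣF_x = 0: −T_AC·cos37° + T_BC·cos61° = 0 → T_BC = 1.64732·T_AC.
ΣF_y = 0: T_AC·sin37° + T_BC·sin61° = 95.
Substitute: T_AC·(0.601815 + 1.64732·0.87462) = 95 → T_AC = 46.5095 ≈ 46.51 lb.
Then T_BC = 1.64732 × 46.5095 = 76.62 lb.

T_AC = 46.51 lb, T_BC = 76.62 lb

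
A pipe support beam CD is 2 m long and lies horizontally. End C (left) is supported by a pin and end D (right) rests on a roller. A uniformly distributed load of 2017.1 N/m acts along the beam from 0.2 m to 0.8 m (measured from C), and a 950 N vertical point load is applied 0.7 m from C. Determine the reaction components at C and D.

C_x = 0, C_y = 1525 N, D_y = 635.1 N

Resultant of the distributed load: 2017.1 × 0.6 = 1210.26 N at 0.5 m from C.
ΣM about C: D_y·2 − (2017.1·0.6)·0.5 − 950·0.7 = 0 → D_y = 1270.13/2 = 635.065 ≈ 635.1 N.
ΣF_y = 0: C_y + 635.065 − 2017.1·0.6 − 950 = 0 → C_y = 1525 N.
ΣF_x = 0: no horizontal applied forces, so C_x = 0.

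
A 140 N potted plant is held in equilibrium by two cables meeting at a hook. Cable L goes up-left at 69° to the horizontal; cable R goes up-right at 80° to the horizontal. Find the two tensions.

T_L = 47.20 N, T_R = 97.41 N

ΣF_x = 0: −T_L·cos69° + T_R·cos80° = 0 → T_R = 2.06376·T_L.
ΣF_y = 0: T_L·sin69° + T_R·sin80° = 140.
Substitute: T_L·(0.93358 + 2.06376·0.984808) = 140 → T_L = 47.2018 ≈ 47.20 N.
Then T_R = 2.06376 × 47.2018 = 97.41 N.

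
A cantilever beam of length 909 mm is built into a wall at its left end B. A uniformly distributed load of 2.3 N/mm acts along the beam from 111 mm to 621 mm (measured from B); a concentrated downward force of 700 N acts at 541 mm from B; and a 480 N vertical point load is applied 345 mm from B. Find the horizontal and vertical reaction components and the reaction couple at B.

B_x = 0, B_y = 2353 N, M_B = 973600 N·mm

Resultant of the distributed load: 2.3 × 510 = 1173 N at 366 mm from B.
ΣF_x = 0: B_x = 0.
ΣF_y = 0: B_y − 2.3·510 − 700 − 480 = 0 → B_y = 2353 N.
ΣM about B: M_B − (2.3·510)·366 − 700·541 − 480·345 = 0 → M_B = 973600 N·mm.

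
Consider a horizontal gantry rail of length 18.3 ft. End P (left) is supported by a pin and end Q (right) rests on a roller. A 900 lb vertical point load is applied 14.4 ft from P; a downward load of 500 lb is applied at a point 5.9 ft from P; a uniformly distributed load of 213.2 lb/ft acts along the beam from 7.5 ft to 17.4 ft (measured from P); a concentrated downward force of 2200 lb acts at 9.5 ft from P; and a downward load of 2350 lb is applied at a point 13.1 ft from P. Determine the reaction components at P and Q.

Resultant of the distributed load: 213.2 × 9.9 = 2110.68 lb at 12.45 ft from P.
Moments about P: Q_y·18.3 − 900·14.4 − 500·5.9 − (213.2·9.9)·12.45 − 2200·9.5 − 2350·13.1 = 0 → Q_y = 93872.966/18.3 = 5129.67 ≈ 5130 lb.
ΣF_y = 0: P_y + 5129.67 − 900 − 500 − 213.2·9.9 − 2200 − 2350 = 0 → P_y = 2931 lb.
ΣF_x = 0: no horizontal applied forces, so P_x = 0.

P_x = 0, P_y = 2931 lb, Q_y = 5130 lb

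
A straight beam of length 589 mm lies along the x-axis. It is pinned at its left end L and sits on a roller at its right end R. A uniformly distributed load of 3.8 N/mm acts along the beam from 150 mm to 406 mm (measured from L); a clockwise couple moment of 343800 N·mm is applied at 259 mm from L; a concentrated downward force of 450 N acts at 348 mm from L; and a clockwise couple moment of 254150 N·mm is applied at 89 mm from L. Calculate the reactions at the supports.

L_x = 0, L_y = -317.4 N, R_y = 1740 N

Resultant of the distributed load: 3.8 × 256 = 972.8 N at 278 mm from L.
Taking moments about L: R_y·589 − (3.8·256)·278 − 343800 − 450·348 − 254150 = 0 → R_y = 1024988.4/589 = 1740.22 ≈ 1740 N.
ΣF_y = 0: L_y + 1740.22 − 3.8·256 − 450 = 0 → L_y = -317.4 N.
ΣF_x = 0: no horizontal applied forces, so L_x = 0.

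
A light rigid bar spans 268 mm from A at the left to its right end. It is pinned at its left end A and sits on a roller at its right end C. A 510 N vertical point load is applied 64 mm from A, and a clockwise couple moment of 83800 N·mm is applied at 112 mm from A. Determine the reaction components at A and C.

A_x = 0, A_y = 75.52 N, C_y = 434.5 N

ΣM about A: C_y·268 − 510·64 − 83800 = 0 → C_y = 116440/268 = 434.478 ≈ 434.5 N.
ΣF_y = 0: A_y + 434.478 − 510 = 0 → A_y = 75.52 N.
ΣF_x = 0: no horizontal applied forces, so A_x = 0.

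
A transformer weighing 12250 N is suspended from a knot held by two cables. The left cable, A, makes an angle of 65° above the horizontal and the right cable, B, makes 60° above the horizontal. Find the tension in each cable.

T_A = 7477 N, T_B = 6320 N

ΣF_x = 0: −T_A·cos65° + T_B·cos60° = 0 → T_B = 0.845237·T_A.
ΣF_y = 0: T_A·sin65° + T_B·sin60° = 12250.
Substitute: T_A·(0.906308 + 0.845237·0.866025) = 12250 → T_A = 7477.24 ≈ 7477 N.
Then T_B = 0.845237 × 7477.24 = 6320 N.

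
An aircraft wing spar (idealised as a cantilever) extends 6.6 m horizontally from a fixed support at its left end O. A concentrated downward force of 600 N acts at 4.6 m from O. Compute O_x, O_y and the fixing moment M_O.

O_x = 0, O_y = 600.0 N, M_O = 2760 N·m

ΣF_x = 0: O_x = 0.
ΣF_y = 0: O_y − 600 = 0 → O_y = 600.0 N.
ΣM about O: M_O − 600·4.6 = 0 → M_O = 2760 N·m.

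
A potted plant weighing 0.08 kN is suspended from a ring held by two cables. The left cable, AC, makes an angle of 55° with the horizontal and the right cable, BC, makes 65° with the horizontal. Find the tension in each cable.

T_AC = 0.03904 kN, T_BC = 0.05298 kN

ΣF_x = 0: −T_AC·cos55° + T_BC·cos65° = 0 → T_BC = 1.3572·T_AC.
ΣF_y = 0: T_AC·sin55° + T_BC·sin65° = 0.08.
Substitute: T_AC·(0.819152 + 1.3572·0.906308) = 0.08 → T_AC = 0.0390398 ≈ 0.03904 kN.
Then T_BC = 1.3572 × 0.0390398 = 0.05298 kN.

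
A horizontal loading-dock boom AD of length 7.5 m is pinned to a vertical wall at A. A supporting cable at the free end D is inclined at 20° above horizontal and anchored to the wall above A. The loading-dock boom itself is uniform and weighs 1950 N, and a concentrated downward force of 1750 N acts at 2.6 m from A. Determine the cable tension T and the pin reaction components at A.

T = 4624 N, A_x = 4346 N, A_y = 2118 N

ΣM about A: T·sin20°·7.5 − 1950·3.75 − 1750·2.6 = 0 → T = 11862.5/(7.5·0.34202) = 4624.49 ≈ 4624 N.
ΣF_x = 0: A_x − T·cos20° = 0 → A_x = 4624.49 × 0.939693 = 4346 N.
ΣF_y = 0: A_y + T·sin20° − 1950 − 1750 = 0 → A_y = 3700 − 4624.49 × 0.34202 = 2118 N.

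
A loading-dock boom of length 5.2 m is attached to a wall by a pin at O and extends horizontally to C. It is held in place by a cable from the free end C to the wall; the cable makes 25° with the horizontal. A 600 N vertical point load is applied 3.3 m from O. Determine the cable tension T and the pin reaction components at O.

ΣM about O: T·sin25°·5.2 − 600·3.3 = 0 → T = 1980/(5.2·0.422618) = 900.977 ≈ 901.0 N.
ΣF_x = 0: O_x − T·cos25° = 0 → O_x = 900.977 × 0.906308 = 816.6 N.
ΣF_y = 0: O_y + T·sin25° − 600 = 0 → O_y = 600 − 900.977 × 0.422618 = 219.2 N.

T = 901.0 N, O_x = 816.6 N, O_y = 219.2 N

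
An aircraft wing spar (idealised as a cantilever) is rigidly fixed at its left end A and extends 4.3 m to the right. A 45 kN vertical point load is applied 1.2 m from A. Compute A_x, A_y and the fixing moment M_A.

ΣF_x = 0: A_x = 0.
ΣF_y = 0: A_y − 45 = 0 → A_y = 45.00 kN.
ΣM about A: M_A − 45·1.2 = 0 → M_A = 54.00 kN·m.

A_x = 0, A_y = 45.00 kN, M_A = 54.00 kN·m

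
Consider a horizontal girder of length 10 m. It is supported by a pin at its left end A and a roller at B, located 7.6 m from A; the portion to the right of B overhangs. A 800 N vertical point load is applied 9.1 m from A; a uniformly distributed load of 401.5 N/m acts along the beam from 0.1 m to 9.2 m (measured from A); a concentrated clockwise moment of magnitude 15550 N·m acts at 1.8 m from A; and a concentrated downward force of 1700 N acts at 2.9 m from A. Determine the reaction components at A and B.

A_x = 0, A_y = 265.6 N, B_y = 5888 N

Resultant of the distributed load: 401.5 × 9.1 = 3653.65 N at 4.65 m from A.
Taking moments about A: B_y·7.6 − 800·9.1 − (401.5·9.1)·4.65 − 15550 − 1700·2.9 = 0 → B_y = 44749.4725/7.6 = 5888.09 ≈ 5888 N.
ΣF_y = 0: A_y + 5888.09 − 800 − 401.5·9.1 − 1700 = 0 → A_y = 265.6 N.
ΣF_x = 0: no horizontal applied forces, so A_x = 0.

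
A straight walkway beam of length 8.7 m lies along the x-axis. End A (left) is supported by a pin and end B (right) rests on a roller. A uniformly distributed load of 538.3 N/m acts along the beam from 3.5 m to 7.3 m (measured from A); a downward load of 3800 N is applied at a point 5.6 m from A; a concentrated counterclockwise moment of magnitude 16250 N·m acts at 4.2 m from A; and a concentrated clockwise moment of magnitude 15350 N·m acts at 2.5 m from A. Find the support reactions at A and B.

A_x = 0, A_y = 2233 N, B_y = 3612 N

Resultant of the distributed load: 538.3 × 3.8 = 2045.54 N at 5.4 m from A.
Taking moments about A: B_y·8.7 − (538.3·3.8)·5.4 − 3800·5.6 + 16250 − 15350 = 0 → B_y = 31425.916/8.7 = 3612.17 ≈ 3612 N.
ΣF_y = 0: A_y + 3612.17 − 538.3·3.8 − 3800 = 0 → A_y = 2233 N.
ΣF_x = 0: no horizontal applied forces, so A_x = 0.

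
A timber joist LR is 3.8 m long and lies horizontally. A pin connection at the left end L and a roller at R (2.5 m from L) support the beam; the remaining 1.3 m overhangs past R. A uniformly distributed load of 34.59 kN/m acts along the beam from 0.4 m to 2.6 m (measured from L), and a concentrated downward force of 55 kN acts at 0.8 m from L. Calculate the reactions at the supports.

Resultant of the distributed load: 34.59 × 2.2 = 76.098 kN at 1.5 m from L.
Moments about L: R_y·2.5 − (34.59·2.2)·1.5 − 55·0.8 = 0 → R_y = 158.147/2.5 = 63.2588 ≈ 63.26 kN.
ΣF_y = 0: L_y + 63.2588 − 34.59·2.2 − 55 = 0 → L_y = 67.84 kN.
ΣF_x = 0: no horizontal applied forces, so L_x = 0.

L_x = 0, L_y = 67.84 kN, R_y = 63.26 kN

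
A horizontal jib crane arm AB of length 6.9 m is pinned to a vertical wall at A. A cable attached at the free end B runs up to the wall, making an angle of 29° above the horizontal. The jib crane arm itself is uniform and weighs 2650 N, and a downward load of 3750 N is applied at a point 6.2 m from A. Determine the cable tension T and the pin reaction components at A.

ΣM about A: T·sin29°·6.9 − 2650·3.45 − 3750·6.2 = 0 → T = 32392.5/(6.9·0.48481) = 9683.31 ≈ 9683 N.
ΣF_x = 0: A_x − T·cos29° = 0 → A_x = 9683.31 × 0.87462 = 8469 N.
ΣF_y = 0: A_y + T·sin29° − 2650 − 3750 = 0 → A_y = 6400 − 9683.31 × 0.48481 = 1705 N.

T = 9683 N, A_x = 8469 N, A_y = 1705 N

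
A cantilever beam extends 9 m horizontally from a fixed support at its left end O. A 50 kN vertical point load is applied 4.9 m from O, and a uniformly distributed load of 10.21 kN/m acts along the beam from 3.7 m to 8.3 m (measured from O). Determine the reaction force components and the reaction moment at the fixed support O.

Resultant of the distributed load: 10.21 × 4.6 = 46.966 kN at 6 m from O.
ΣF_x = 0: O_x = 0.
ΣF_y = 0: O_y − 50 − 10.21·4.6 = 0 → O_y = 96.97 kN.
ΣM about O: M_O − 50·4.9 − (10.21·4.6)·6 = 0 → M_O = 526.8 kN·m.

O_x = 0, O_y = 96.97 kN, M_O = 526.8 kN·m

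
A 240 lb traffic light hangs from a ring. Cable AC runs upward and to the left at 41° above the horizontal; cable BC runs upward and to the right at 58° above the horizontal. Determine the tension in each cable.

ΣF_x = 0: −T_AC·cos41° + T_BC·cos58° = 0 → T_BC = 1.4242·T_AC.
ΣF_y = 0: T_AC·sin41° + T_BC·sin58° = 240.
Substitute: T_AC·(0.656059 + 1.4242·0.848048) = 240 → T_AC = 128.766 ≈ 128.8 lb.
Then T_BC = 1.4242 × 128.766 = 183.4 lb.

T_AC = 128.8 lb, T_BC = 183.4 lb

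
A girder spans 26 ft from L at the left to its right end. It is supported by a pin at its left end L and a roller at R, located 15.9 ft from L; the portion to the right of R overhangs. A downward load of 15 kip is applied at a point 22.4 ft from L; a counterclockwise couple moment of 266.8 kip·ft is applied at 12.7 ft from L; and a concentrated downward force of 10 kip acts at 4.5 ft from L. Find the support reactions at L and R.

L_x = 0, L_y = 17.82 kip, R_y = 7.182 kip

Taking moments about L: R_y·15.9 − 15·22.4 + 266.8 − 10·4.5 = 0 → R_y = 114.2/15.9 = 7.18239 ≈ 7.182 kip.
ΣF_y = 0: L_y + 7.18239 − 15 − 10 = 0 → L_y = 17.82 kip.
ΣF_x = 0: no horizontal applied forces, so L_x = 0.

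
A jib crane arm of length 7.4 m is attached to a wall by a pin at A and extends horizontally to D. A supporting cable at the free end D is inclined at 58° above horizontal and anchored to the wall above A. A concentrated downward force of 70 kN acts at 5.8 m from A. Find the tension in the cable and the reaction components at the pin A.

T = 64.70 kN, A_x = 34.28 kN, A_y = 15.14 kN

ΣM about A: T·sin58°·7.4 − 70·5.8 = 0 → T = 406/(7.4·0.848048) = 64.6955 ≈ 64.70 kN.
ΣF_x = 0: A_x − T·cos58° = 0 → A_x = 64.6955 × 0.529919 = 34.28 kN.
ΣF_y = 0: A_y + T·sin58° − 70 = 0 → A_y = 70 − 64.6955 × 0.848048 = 15.14 kN.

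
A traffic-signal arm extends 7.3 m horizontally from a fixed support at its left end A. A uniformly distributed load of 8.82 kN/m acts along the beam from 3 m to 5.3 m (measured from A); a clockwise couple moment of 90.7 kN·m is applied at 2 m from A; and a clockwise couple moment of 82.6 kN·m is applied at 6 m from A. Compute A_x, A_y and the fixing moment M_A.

A_x = 0, A_y = 20.29 kN, M_A = 257.5 kN·m

Resultant of the distributed load: 8.82 × 2.3 = 20.286 kN at 4.15 m from A.
ΣF_x = 0: A_x = 0.
ΣF_y = 0: A_y − 8.82·2.3 = 0 → A_y = 20.29 kN.
ΣM about A: M_A − (8.82·2.3)·4.15 − 90.7 − 82.6 = 0 → M_A = 257.5 kN·m.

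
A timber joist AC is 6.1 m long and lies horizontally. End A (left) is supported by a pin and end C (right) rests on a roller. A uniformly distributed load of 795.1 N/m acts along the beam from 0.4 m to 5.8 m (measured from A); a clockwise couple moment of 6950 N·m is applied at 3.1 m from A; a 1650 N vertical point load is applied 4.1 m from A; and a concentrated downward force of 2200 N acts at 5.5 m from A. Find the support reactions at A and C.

Resultant of the distributed load: 795.1 × 5.4 = 4293.54 N at 3.1 m from A.
Taking moments about A: C_y·6.1 − (795.1·5.4)·3.1 − 6950 − 1650·4.1 − 2200·5.5 = 0 → C_y = 39124.974/6.1 = 6413.93 ≈ 6414 N.
ΣF_y = 0: A_y + 6413.93 − 795.1·5.4 − 1650 − 2200 = 0 → A_y = 1730 N.
ΣF_x = 0: no horizontal applied forces, so A_x = 0.

A_x = 0, A_y = 1730 N, C_y = 6414 N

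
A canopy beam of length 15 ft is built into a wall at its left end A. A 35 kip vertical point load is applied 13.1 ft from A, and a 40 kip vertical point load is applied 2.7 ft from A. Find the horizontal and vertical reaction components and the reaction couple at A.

ΣF_x = 0: A_x = 0.
ΣF_y = 0: A_y − 35 − 40 = 0 → A_y = 75.00 kip.
ΣM about A: M_A − 35·13.1 − 40·2.7 = 0 → M_A = 566.5 kip·ft.

A_x = 0, A_y = 75.00 kip, M_A = 566.5 kip·ft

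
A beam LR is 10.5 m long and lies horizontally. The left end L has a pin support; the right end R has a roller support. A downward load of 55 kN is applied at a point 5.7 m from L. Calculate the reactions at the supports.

ΣM about L: R_y·10.5 − 55·5.7 = 0 → R_y = 313.5/10.5 = 29.8571 ≈ 29.86 kN.
ΣF_y = 0: L_y + 29.8571 − 55 = 0 → L_y = 25.14 kN.
ΣF_x = 0: no horizontal applied forces, so L_x = 0.

L_x = 0, L_y = 25.14 kN, R_y = 29.86 kN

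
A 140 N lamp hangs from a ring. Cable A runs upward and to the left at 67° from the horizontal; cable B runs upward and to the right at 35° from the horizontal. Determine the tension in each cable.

ΣF_x = 0: −T_A·cos67° + T_B·cos35° = 0 → T_B = 0.476995·T_A.
ΣF_y = 0: T_A·sin67° + T_B·sin35° = 140.
Substitute: T_A·(0.920505 + 0.476995·0.573576) = 140 → T_A = 117.243 ≈ 117.2 N.
Then T_B = 0.476995 × 117.243 = 55.92 N.

T_A = 117.2 N, T_B = 55.92 N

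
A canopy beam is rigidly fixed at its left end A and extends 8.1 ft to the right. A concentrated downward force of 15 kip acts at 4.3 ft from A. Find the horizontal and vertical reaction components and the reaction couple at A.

A_x = 0, A_y = 15.00 kip, M_A = 64.50 kip·ft

ΣF_x = 0: A_x = 0.
ΣF_y = 0: A_y − 15 = 0 → A_y = 15.00 kip.
ΣM about A: M_A − 15·4.3 = 0 → M_A = 64.50 kip·ft.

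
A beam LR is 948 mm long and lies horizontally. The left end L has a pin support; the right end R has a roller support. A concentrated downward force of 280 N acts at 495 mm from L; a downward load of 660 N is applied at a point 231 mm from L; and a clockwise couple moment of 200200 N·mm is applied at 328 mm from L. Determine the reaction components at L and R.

Moments about L: R_y·948 − 280·495 − 660·231 − 200200 = 0 → R_y = 491260/948 = 518.207 ≈ 518.2 N.
ΣF_y = 0: L_y + 518.207 − 280 − 660 = 0 → L_y = 421.8 N.
ΣF_x = 0: no horizontal applied forces, so L_x = 0.

L_x = 0, L_y = 421.8 N, R_y = 518.2 N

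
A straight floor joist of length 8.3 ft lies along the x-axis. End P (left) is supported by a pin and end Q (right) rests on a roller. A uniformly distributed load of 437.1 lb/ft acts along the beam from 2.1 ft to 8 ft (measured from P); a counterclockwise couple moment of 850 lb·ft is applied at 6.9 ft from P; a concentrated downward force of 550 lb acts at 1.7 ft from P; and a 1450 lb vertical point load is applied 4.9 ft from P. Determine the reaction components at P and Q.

Resultant of the distributed load: 437.1 × 5.9 = 2578.89 lb at 5.05 ft from P.
Taking moments about P: Q_y·8.3 − (437.1·5.9)·5.05 + 850 − 550·1.7 − 1450·4.9 = 0 → Q_y = 20213.3945/8.3 = 2435.35 ≈ 2435 lb.
ΣF_y = 0: P_y + 2435.35 − 437.1·5.9 − 550 − 1450 = 0 → P_y = 2144 lb.
ΣF_x = 0: no horizontal applied forces, so P_x = 0.

P_x = 0, P_y = 2144 lb, Q_y = 2435 lb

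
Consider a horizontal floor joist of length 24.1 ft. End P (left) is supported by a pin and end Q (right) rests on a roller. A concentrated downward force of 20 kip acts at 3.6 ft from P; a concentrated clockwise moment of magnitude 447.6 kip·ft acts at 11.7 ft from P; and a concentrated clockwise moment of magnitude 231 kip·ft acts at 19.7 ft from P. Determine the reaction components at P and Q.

P_x = 0, P_y = -11.15 kip, Q_y = 31.15 kip

ΣM about P: Q_y·24.1 − 20·3.6 − 447.6 − 231 = 0 → Q_y = 750.6/24.1 = 31.1452 ≈ 31.15 kip.
ΣF_y = 0: P_y + 31.1452 − 20 = 0 → P_y = -11.15 kip.
ΣF_x = 0: no horizontal applied forces, so P_x = 0.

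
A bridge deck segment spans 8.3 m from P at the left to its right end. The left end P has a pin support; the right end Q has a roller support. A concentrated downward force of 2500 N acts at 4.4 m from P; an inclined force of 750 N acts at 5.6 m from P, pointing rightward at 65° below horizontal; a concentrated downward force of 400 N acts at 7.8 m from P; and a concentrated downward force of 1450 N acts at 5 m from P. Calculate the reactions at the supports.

ΣM about P: Q_y·8.3 − 2500·4.4 − 750·sin65°·5.6 − 400·7.8 − 1450·5 = 0 → Q_y = 25176.5/8.3 = 3033.31 ≈ 3033 N.
ΣF_y = 0: P_y + 3033.31 − 2500 − 750·sin65° − 400 − 1450 = 0 → P_y = 1996 N.
ΣF_x = 0: P_x + 750·cos65° = 0 → P_x = -317.0 N.

P_x = -317.0 N, P_y = 1996 N, Q_y = 3033 N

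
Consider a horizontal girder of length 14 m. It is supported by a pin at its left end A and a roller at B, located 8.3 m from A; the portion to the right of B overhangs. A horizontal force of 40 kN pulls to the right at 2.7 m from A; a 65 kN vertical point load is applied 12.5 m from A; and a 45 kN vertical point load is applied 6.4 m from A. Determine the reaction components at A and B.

ΣM about A: B_y·8.3 − 65·12.5 − 45·6.4 = 0 → B_y = 1100.5/8.3 = 132.59 ≈ 132.6 kN.
ΣF_y = 0: A_y + 132.59 − 65 − 45 = 0 → A_y = -22.59 kN.
ΣF_x = 0: A_x + 40 = 0 → A_x = -40.00 kN.

A_x = -40.00 kN, A_y = -22.59 kN, B_y = 132.6 kN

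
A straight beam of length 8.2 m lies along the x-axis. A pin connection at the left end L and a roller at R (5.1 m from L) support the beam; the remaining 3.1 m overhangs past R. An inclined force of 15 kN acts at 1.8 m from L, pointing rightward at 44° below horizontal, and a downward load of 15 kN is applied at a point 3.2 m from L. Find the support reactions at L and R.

L_x = -10.79 kN, L_y = 12.33 kN, R_y = 13.09 kN

ΣM about L: R_y·5.1 − 15·sin44°·1.8 − 15·3.2 = 0 → R_y = 66.7558/5.1 = 13.0894 ≈ 13.09 kN.
ΣF_y = 0: L_y + 13.0894 − 15·sin44° − 15 = 0 → L_y = 12.33 kN.
ΣF_x = 0: L_x + 15·cos44° = 0 → L_x = -10.79 kN.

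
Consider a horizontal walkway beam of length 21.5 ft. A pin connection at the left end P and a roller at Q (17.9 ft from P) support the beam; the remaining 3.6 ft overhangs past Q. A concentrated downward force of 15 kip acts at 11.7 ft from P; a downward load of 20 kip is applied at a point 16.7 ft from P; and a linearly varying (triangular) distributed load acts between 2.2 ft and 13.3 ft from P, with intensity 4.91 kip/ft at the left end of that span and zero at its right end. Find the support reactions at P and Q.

P_x = 0, P_y = 24.80 kip, Q_y = 37.45 kip

Resultant of the triangular load: ½ × 4.91 × 11.1 = 27.2505 kip, acting at 5.9 ft from P (one-third of the span from the peak).
Moments about P: Q_y·17.9 − 15·11.7 − 20·16.7 − (½·4.91·11.1)·5.9 = 0 → Q_y = 670.27795/17.9 = 37.4457 ≈ 37.45 kip.
ΣF_y = 0: P_y + 37.4457 − 15 − 20 − ½·4.91·11.1 = 0 → P_y = 24.80 kip.
ΣF_x = 0: no horizontal applied forces, so P_x = 0.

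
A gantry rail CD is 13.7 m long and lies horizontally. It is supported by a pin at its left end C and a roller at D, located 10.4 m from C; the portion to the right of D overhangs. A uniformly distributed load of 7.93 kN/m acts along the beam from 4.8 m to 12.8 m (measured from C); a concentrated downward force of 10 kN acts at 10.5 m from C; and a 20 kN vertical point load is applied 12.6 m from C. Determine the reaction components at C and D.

C_x = 0, C_y = 5.433 kN, D_y = 88.01 kN

Resultant of the distributed load: 7.93 × 8 = 63.44 kN at 8.8 m from C.
ΣM about C: D_y·10.4 − (7.93·8)·8.8 − 10·10.5 − 20·12.6 = 0 → D_y = 915.272/10.4 = 88.0069 ≈ 88.01 kN.
ΣF_y = 0: C_y + 88.0069 − 7.93·8 − 10 − 20 = 0 → C_y = 5.433 kN.
ΣF_x = 0: no horizontal applied forces, so C_x = 0.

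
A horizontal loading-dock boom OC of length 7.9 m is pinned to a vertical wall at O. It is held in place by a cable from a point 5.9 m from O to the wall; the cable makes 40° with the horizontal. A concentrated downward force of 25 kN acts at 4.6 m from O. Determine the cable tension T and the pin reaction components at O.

ΣM about O: T·sin40°·5.9 − 25·4.6 = 0 → T = 115/(5.9·0.642788) = 30.3234 ≈ 30.32 kN.
ΣF_x = 0: O_x − T·cos40° = 0 → O_x = 30.3234 × 0.766044 = 23.23 kN.
ΣF_y = 0: O_y + T·sin40° − 25 = 0 → O_y = 25 − 30.3234 × 0.642788 = 5.508 kN.

T = 30.32 kN, O_x = 23.23 kN, O_y = 5.508 kN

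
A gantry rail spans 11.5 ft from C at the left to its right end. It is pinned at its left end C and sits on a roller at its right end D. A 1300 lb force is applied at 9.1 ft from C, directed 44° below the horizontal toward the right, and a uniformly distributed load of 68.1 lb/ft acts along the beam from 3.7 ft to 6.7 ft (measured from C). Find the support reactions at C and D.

C_x = -935.1 lb, C_y = 300.4 lb, D_y = 807.0 lb

Resultant of the distributed load: 68.1 × 3 = 204.3 lb at 5.2 ft from C.
Moments about C: D_y·11.5 − 1300·sin44°·9.1 − (68.1·3)·5.2 = 0 → D_y = 9280.17/11.5 = 806.971 ≈ 807.0 lb.
ΣF_y = 0: C_y + 806.971 − 1300·sin44° − 68.1·3 = 0 → C_y = 300.4 lb.
ΣF_x = 0: C_x + 1300·cos44° = 0 → C_x = -935.1 lb.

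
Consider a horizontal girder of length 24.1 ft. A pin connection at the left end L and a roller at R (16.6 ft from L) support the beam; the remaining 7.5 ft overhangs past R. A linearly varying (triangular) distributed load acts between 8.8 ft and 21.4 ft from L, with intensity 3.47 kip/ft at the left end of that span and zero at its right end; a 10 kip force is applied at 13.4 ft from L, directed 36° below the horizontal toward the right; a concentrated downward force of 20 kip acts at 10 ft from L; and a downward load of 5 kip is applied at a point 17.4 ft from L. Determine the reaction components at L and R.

Resultant of the triangular load: ½ × 3.47 × 12.6 = 21.861 kip, acting at 13 ft from L (one-third of the span from the peak).
Taking moments about L: R_y·16.6 − (½·3.47·12.6)·13 − 10·sin36°·13.4 − 20·10 − 5·17.4 = 0 → R_y = 649.956/16.6 = 39.154 ≈ 39.15 kip.
ΣF_y = 0: L_y + 39.154 − ½·3.47·12.6 − 10·sin36° − 20 − 5 = 0 → L_y = 13.58 kip.
ΣF_x = 0: L_x + 10·cos36° = 0 → L_x = -8.090 kip.

L_x = -8.090 kip, L_y = 13.58 kip, R_y = 39.15 kip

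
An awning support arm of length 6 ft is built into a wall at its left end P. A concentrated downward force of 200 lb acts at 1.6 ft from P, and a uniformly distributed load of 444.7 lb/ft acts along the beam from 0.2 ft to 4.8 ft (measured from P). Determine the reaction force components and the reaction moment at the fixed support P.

P_x = 0, P_y = 2246 lb, M_P = 5434 lb·ft

Resultant of the distributed load: 444.7 × 4.6 = 2045.62 lb at 2.5 ft from P.
ΣF_x = 0: P_x = 0.
ΣF_y = 0: P_y − 200 − 444.7·4.6 = 0 → P_y = 2246 lb.
ΣM about P: M_P − 200·1.6 − (444.7·4.6)·2.5 = 0 → M_P = 5434 lb·ft.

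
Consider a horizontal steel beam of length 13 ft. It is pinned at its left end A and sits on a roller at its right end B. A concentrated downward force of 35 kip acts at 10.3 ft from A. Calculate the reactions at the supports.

A_x = 0, A_y = 7.269 kip, B_y = 27.73 kip

Moments about A: B_y·13 − 35·10.3 = 0 → B_y = 360.5/13 = 27.7308 ≈ 27.73 kip.
ΣF_y = 0: A_y + 27.7308 − 35 = 0 → A_y = 7.269 kip.
ΣF_x = 0: no horizontal applied forces, so A_x = 0.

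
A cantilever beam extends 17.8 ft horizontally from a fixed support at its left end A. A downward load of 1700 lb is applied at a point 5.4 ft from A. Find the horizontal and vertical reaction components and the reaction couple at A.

ΣF_x = 0: A_x = 0.
ΣF_y = 0: A_y − 1700 = 0 → A_y = 1700 lb.
ΣM about A: M_A − 1700·5.4 = 0 → M_A = 9180 lb·ft.

A_x = 0, A_y = 1700 lb, M_A = 9180 lb·ft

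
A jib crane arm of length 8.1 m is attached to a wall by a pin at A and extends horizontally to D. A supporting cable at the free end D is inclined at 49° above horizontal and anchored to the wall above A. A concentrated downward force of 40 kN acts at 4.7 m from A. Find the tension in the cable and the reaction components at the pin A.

ΣM about A: T·sin49°·8.1 − 40·4.7 = 0 → T = 188/(8.1·0.75471) = 30.7534 ≈ 30.75 kN.
ΣF_x = 0: A_x − T·cos49° = 0 → A_x = 30.7534 × 0.656059 = 20.18 kN.
ΣF_y = 0: A_y + T·sin49° − 40 = 0 → A_y = 40 − 30.7534 × 0.75471 = 16.79 kN.

T = 30.75 kN, A_x = 20.18 kN, A_y = 16.79 kN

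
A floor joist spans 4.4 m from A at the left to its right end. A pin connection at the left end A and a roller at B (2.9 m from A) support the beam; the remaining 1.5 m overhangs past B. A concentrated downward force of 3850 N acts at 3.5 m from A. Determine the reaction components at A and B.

A_x = 0, A_y = -796.6 N, B_y = 4647 N

Taking moments about A: B_y·2.9 − 3850·3.5 = 0 → B_y = 13475/2.9 = 4646.55 ≈ 4647 N.
ΣF_y = 0: A_y + 4646.55 − 3850 = 0 → A_y = -796.6 N.
ΣF_x = 0: no horizontal applied forces, so A_x = 0.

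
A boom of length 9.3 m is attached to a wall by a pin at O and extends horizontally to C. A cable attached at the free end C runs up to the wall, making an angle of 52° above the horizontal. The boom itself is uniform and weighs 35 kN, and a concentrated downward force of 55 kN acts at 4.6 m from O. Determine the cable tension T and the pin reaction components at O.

T = 56.73 kN, O_x = 34.93 kN, O_y = 45.30 kN

ΣM about O: T·sin52°·9.3 − 35·4.65 − 55·4.6 = 0 → T = 415.75/(9.3·0.788011) = 56.7306 ≈ 56.73 kN.
ΣF_x = 0: O_x − T·cos52° = 0 → O_x = 56.7306 × 0.615661 = 34.93 kN.
ΣF_y = 0: O_y + T·sin52° − 35 − 55 = 0 → O_y = 90 − 56.7306 × 0.788011 = 45.30 kN.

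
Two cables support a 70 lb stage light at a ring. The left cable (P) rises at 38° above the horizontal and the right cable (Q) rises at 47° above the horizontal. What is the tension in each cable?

ΣF_x = 0: −T_P·cos38° + T_Q·cos47° = 0 → T_Q = 1.15544·T_P.
ΣF_y = 0: T_P·sin38° + T_Q·sin47° = 70.
Substitute: T_P·(0.615661 + 1.15544·0.731354) = 70 → T_P = 47.9223 ≈ 47.92 lb.
Then T_Q = 1.15544 × 47.9223 = 55.37 lb.

T_P = 47.92 lb, T_Q = 55.37 lb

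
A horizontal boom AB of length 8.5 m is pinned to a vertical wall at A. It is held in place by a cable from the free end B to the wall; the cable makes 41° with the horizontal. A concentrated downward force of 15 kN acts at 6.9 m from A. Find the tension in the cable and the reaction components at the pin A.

T = 18.56 kN, A_x = 14.01 kN, A_y = 2.824 kN

ΣM about A: T·sin41°·8.5 − 15·6.9 = 0 → T = 103.5/(8.5·0.656059) = 18.56 kN.
ΣF_x = 0: A_x − T·cos41° = 0 → A_x = 18.56 × 0.75471 = 14.01 kN.
ΣF_y = 0: A_y + T·sin41° − 15 = 0 → A_y = 15 − 18.56 × 0.656059 = 2.824 kN.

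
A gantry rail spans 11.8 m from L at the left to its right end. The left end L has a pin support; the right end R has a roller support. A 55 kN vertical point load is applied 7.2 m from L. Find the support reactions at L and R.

L_x = 0, L_y = 21.44 kN, R_y = 33.56 kN

Moments about L: R_y·11.8 − 55·7.2 = 0 → R_y = 396/11.8 = 33.5593 ≈ 33.56 kN.
ΣF_y = 0: L_y + 33.5593 − 55 = 0 → L_y = 21.44 kN.
ΣF_x = 0: no horizontal applied forces, so L_x = 0.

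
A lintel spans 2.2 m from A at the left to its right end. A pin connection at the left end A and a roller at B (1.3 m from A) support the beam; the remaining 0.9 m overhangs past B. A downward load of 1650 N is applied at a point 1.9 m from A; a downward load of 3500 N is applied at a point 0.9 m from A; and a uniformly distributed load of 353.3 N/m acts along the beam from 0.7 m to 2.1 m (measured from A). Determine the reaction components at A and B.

Resultant of the distributed load: 353.3 × 1.4 = 494.62 N at 1.4 m from A.
ΣM about A: B_y·1.3 − 1650·1.9 − 3500·0.9 − (353.3·1.4)·1.4 = 0 → B_y = 6977.468/1.3 = 5367.28 ≈ 5367 N.
ΣF_y = 0: A_y + 5367.28 − 1650 − 3500 − 353.3·1.4 = 0 → A_y = 277.3 N.
ΣF_x = 0: no horizontal applied forces, so A_x = 0.

A_x = 0, A_y = 277.3 N, B_y = 5367 N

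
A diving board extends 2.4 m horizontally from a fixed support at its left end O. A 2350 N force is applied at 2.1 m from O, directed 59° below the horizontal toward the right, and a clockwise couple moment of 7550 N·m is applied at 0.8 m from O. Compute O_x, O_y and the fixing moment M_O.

ΣF_x = 0: O_x + 2350·cos59° = 0 → O_x = -1210 N.
ΣF_y = 0: O_y − 2350·sin59° = 0 → O_y = 2014 N.
ΣM about O: M_O − 2350·sin59°·2.1 − 7550 = 0 → M_O = 11780 N·m.

O_x = -1210 N, O_y = 2014 N, M_O = 11780 N·m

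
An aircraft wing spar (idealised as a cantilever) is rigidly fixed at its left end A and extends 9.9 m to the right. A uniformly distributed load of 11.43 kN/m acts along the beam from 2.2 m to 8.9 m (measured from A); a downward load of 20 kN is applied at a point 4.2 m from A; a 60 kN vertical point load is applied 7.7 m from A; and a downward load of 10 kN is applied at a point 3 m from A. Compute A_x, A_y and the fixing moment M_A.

Resultant of the distributed load: 11.43 × 6.7 = 76.581 kN at 5.55 m from A.
ΣF_x = 0: A_x = 0.
ΣF_y = 0: A_y − 11.43·6.7 − 20 − 60 − 10 = 0 → A_y = 166.6 kN.
ΣM about A: M_A − (11.43·6.7)·5.55 − 20·4.2 − 60·7.7 − 10·3 = 0 → M_A = 1001 kN·m.

A_x = 0, A_y = 166.6 kN, M_A = 1001 kN·m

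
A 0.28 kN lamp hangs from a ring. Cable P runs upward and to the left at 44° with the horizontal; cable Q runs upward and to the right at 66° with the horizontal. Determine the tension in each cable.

T_P = 0.1212 kN, T_Q = 0.2143 kN

ΣF_x = 0: −T_P·cos44° + T_Q·cos66° = 0 → T_Q = 1.76856·T_P.
ΣF_y = 0: T_P·sin44° + T_Q·sin66° = 0.28.
Substitute: T_P·(0.694658 + 1.76856·0.913545) = 0.28 → T_P = 0.121195 ≈ 0.1212 kN.
Then T_Q = 1.76856 × 0.121195 = 0.2143 kN.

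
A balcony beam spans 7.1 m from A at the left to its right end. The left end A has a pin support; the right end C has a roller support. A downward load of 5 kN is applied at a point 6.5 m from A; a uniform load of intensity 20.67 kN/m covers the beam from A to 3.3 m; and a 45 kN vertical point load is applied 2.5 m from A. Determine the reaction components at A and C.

A_x = 0, A_y = 81.94 kN, C_y = 36.27 kN

Resultant of the distributed load: 20.67 × 3.3 = 68.211 kN at 1.65 m from A.
Moments about A: C_y·7.1 − 5·6.5 − (20.67·3.3)·1.65 − 45·2.5 = 0 → C_y = 257.54815/7.1 = 36.2744 ≈ 36.27 kN.
ΣF_y = 0: A_y + 36.2744 − 5 − 20.67·3.3 − 45 = 0 → A_y = 81.94 kN.
ΣF_x = 0: no horizontal applied forces, so A_x = 0.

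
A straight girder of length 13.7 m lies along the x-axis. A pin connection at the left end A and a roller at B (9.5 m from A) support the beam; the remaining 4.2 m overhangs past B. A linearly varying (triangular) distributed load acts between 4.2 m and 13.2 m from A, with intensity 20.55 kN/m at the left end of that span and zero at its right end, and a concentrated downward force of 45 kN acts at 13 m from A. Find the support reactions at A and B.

A_x = 0, A_y = 5.810 kN, B_y = 131.7 kN

Resultant of the triangular load: ½ × 20.55 × 9 = 92.475 kN, acting at 7.2 m from A (one-third of the span from the peak).
ΣM about A: B_y·9.5 − (½·20.55·9)·7.2 − 45·13 = 0 → B_y = 1250.82/9.5 = 131.665 ≈ 131.7 kN.
ΣF_y = 0: A_y + 131.665 − ½·20.55·9 − 45 = 0 → A_y = 5.810 kN.
ΣF_x = 0: no horizontal applied forces, so A_x = 0.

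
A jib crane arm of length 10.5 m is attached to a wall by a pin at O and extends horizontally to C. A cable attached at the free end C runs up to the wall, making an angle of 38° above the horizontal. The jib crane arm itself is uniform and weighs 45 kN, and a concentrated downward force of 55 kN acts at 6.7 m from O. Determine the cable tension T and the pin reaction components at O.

T = 93.55 kN, O_x = 73.72 kN, O_y = 42.40 kN

ΣM about O: T·sin38°·10.5 − 45·5.25 − 55·6.7 = 0 → T = 604.75/(10.5·0.615661) = 93.5502 ≈ 93.55 kN.
ΣF_x = 0: O_x − T·cos38° = 0 → O_x = 93.5502 × 0.788011 = 73.72 kN.
ΣF_y = 0: O_y + T·sin38° − 45 − 55 = 0 → O_y = 100 − 93.5502 × 0.615661 = 42.40 kN.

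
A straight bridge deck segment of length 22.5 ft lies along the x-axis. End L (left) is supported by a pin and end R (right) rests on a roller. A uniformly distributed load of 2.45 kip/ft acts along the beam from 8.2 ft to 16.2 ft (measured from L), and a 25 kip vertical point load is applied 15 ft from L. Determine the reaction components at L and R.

Resultant of the distributed load: 2.45 × 8 = 19.6 kip at 12.2 ft from L.
Moments about L: R_y·22.5 − (2.45·8)·12.2 − 25·15 = 0 → R_y = 614.12/22.5 = 27.2942 ≈ 27.29 kip.
ΣF_y = 0: L_y + 27.2942 − 2.45·8 − 25 = 0 → L_y = 17.31 kip.
ΣF_x = 0: no horizontal applied forces, so L_x = 0.

L_x = 0, L_y = 17.31 kip, R_y = 27.29 kip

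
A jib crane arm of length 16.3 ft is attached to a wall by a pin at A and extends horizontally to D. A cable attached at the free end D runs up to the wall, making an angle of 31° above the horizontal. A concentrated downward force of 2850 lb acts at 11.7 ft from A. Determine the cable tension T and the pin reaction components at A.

T = 3972 lb, A_x = 3405 lb, A_y = 804.3 lb

ΣM about A: T·sin31°·16.3 − 2850·11.7 = 0 → T = 33345/(16.3·0.515038) = 3971.95 ≈ 3972 lb.
ΣF_x = 0: A_x − T·cos31° = 0 → A_x = 3971.95 × 0.857167 = 3405 lb.
ΣF_y = 0: A_y + T·sin31° − 2850 = 0 → A_y = 2850 − 3971.95 × 0.515038 = 804.3 lb.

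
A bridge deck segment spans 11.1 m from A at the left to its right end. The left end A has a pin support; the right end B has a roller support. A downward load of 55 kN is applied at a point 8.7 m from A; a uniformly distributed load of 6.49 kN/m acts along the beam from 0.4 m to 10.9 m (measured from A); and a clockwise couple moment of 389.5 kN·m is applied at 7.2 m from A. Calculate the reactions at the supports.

A_x = 0, A_y = 10.26 kN, B_y = 112.9 kN

Resultant of the distributed load: 6.49 × 10.5 = 68.145 kN at 5.65 m from A.
Taking moments about A: B_y·11.1 − 55·8.7 − (6.49·10.5)·5.65 − 389.5 = 0 → B_y = 1253.01925/11.1 = 112.885 ≈ 112.9 kN.
ΣF_y = 0: A_y + 112.885 − 55 − 6.49·10.5 = 0 → A_y = 10.26 kN.
ΣF_x = 0: no horizontal applied forces, so A_x = 0.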